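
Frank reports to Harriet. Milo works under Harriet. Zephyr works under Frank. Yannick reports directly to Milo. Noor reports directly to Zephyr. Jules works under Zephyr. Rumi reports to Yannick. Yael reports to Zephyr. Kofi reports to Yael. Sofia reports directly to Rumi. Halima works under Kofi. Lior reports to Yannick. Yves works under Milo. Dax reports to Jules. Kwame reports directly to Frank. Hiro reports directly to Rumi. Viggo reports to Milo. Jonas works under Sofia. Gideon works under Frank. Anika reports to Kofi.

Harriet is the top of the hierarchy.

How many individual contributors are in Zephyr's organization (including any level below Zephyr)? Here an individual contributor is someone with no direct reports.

4

The people in Zephyr's organization with no one reporting to them are Anika, Halima, Dax, Noor. That is 4.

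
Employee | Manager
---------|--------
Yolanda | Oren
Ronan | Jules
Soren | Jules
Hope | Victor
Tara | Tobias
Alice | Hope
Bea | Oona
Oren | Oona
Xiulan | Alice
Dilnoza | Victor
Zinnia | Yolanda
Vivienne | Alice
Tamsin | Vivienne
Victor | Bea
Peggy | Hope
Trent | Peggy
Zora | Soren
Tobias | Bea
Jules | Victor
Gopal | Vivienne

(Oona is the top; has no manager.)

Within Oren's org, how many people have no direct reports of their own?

1

The only person in Oren's organization with no one reporting to them is Zinnia. That is 1.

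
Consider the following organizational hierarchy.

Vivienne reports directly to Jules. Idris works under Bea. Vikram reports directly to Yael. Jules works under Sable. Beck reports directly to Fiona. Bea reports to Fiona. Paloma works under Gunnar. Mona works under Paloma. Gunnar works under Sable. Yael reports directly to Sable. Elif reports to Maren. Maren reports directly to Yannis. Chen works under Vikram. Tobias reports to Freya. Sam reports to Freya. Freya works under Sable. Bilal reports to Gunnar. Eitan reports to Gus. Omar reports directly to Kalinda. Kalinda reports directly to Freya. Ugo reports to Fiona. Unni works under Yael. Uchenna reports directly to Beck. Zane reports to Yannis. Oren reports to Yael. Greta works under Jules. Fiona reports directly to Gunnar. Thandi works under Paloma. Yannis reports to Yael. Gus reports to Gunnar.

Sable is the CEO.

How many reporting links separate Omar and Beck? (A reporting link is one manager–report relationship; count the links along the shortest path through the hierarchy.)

6

Omar is 3 levels below Sable, and Beck is 3 levels below Sable (their lowest common manager). The shortest path runs up from Omar to Sable and back down to Beck: 3 + 3 = 6 links.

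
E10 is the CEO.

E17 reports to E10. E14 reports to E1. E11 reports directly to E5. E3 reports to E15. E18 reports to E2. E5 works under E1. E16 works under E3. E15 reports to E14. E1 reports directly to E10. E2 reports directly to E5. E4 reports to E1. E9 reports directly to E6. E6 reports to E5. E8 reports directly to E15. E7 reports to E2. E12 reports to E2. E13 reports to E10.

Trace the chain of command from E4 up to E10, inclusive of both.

E4 reports to E1. E1 reports to E10. E10 is at the top.

E4 -> E1 -> E10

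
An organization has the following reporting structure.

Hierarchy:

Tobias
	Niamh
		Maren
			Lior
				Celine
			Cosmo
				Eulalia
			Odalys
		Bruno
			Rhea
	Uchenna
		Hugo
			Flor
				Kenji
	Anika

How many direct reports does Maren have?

Maren directly manages Lior, Cosmo, Odalys. That is 3 direct reports.

3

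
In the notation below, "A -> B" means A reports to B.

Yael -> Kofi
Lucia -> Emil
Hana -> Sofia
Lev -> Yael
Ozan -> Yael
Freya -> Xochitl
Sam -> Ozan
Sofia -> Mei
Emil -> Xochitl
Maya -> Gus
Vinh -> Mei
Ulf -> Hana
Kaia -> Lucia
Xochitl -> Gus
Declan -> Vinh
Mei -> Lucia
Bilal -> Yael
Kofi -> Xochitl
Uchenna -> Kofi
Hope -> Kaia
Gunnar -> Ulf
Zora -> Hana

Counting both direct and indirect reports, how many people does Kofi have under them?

Kofi directly manages Yael, Uchenna. Under Yael: Lev, Bilal, Ozan, Sam (4). Uchenna has no reports. So Kofi's organization is 2 direct reports plus everyone under them: 5 + 1 = 6.

6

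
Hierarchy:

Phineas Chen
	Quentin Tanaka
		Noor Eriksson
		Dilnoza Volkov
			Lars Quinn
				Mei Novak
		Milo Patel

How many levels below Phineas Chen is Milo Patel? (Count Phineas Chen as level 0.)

Chain from Milo Patel up to Phineas Chen: Milo Patel → Quentin Tanaka → Phineas Chen. That is 2 steps up, so Milo Patel is 2 levels below Phineas Chen.

2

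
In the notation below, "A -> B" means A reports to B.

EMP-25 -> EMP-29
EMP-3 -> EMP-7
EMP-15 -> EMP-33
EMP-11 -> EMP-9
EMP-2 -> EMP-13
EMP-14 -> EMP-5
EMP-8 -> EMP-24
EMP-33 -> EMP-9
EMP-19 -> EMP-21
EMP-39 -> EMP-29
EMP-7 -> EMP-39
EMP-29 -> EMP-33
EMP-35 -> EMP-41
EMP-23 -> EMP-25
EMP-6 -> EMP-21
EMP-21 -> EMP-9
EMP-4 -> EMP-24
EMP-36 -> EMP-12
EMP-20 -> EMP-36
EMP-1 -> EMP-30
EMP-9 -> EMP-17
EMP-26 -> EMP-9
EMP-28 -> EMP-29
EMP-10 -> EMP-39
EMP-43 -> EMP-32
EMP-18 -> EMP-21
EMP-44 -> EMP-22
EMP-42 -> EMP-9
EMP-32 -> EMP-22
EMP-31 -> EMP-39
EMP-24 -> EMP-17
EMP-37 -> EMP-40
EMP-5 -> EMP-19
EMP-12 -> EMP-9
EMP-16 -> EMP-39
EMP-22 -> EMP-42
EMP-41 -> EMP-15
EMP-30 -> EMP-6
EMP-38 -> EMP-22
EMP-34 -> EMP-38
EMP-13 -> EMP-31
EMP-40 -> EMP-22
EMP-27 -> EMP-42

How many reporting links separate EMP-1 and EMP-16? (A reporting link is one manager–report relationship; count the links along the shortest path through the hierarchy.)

8

EMP-1 is 4 levels below EMP-9, and EMP-16 is 4 levels below EMP-9 (their lowest common manager). The shortest path runs up from EMP-1 to EMP-9 and back down to EMP-16: 4 + 4 = 8 links.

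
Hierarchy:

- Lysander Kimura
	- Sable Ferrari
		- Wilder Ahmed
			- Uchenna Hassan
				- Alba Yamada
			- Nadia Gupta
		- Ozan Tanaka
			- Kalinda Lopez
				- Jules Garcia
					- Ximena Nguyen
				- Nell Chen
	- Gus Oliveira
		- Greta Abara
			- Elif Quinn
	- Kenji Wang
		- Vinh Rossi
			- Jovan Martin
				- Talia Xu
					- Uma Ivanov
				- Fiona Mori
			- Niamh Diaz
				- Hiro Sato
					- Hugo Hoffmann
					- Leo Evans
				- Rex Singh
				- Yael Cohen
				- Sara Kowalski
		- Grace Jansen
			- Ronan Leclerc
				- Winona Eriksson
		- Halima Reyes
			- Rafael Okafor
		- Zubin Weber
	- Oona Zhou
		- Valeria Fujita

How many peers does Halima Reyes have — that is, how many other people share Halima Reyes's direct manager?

Halima Reyes reports to Kenji Wang. Kenji Wang's other direct reports are Vinh Rossi, Grace Jansen, Zubin Weber — 3 peers.

3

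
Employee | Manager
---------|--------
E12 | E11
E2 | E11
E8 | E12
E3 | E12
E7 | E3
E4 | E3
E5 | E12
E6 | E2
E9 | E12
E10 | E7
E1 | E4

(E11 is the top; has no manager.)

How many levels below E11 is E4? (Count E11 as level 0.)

Chain from E4 up to E11: E4 → E3 → E12 → E11. That is 3 steps up, so E4 is 3 levels below E11.

3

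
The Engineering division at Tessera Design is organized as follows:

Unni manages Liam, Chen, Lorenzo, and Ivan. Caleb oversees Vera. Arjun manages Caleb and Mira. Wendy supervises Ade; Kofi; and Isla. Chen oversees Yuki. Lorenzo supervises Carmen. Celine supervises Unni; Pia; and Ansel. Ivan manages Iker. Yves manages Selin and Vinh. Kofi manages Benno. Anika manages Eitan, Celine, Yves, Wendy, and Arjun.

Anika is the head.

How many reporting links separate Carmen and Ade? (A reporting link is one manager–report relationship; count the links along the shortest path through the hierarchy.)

6

Carmen is 4 levels below Anika, and Ade is 2 levels below Anika (their lowest common manager). The shortest path runs up from Carmen to Anika and back down to Ade: 4 + 2 = 6 links.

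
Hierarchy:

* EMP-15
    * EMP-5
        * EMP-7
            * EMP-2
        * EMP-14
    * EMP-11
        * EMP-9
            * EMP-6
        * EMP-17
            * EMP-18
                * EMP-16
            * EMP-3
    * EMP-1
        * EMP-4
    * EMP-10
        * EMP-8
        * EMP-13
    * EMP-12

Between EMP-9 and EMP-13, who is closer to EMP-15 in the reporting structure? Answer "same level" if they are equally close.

same level

Both EMP-9 and EMP-13 are 2 levels below EMP-15.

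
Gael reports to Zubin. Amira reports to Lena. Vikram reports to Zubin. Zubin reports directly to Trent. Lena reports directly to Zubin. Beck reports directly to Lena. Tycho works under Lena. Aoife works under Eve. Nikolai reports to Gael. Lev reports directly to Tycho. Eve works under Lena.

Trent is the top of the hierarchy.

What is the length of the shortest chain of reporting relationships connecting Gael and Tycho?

Gael is 1 level below Zubin, and Tycho is 2 levels below Zubin (their lowest common manager). The shortest path runs up from Gael to Zubin and back down to Tycho: 1 + 2 = 3 links.

3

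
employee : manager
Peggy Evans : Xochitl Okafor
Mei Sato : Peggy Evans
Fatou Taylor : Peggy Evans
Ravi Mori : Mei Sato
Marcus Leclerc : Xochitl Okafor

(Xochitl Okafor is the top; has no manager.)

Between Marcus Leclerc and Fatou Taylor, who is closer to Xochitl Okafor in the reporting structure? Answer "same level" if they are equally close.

Marcus Leclerc

Marcus Leclerc is 1 level below Xochitl Okafor; Fatou Taylor is 2. Marcus Leclerc is higher.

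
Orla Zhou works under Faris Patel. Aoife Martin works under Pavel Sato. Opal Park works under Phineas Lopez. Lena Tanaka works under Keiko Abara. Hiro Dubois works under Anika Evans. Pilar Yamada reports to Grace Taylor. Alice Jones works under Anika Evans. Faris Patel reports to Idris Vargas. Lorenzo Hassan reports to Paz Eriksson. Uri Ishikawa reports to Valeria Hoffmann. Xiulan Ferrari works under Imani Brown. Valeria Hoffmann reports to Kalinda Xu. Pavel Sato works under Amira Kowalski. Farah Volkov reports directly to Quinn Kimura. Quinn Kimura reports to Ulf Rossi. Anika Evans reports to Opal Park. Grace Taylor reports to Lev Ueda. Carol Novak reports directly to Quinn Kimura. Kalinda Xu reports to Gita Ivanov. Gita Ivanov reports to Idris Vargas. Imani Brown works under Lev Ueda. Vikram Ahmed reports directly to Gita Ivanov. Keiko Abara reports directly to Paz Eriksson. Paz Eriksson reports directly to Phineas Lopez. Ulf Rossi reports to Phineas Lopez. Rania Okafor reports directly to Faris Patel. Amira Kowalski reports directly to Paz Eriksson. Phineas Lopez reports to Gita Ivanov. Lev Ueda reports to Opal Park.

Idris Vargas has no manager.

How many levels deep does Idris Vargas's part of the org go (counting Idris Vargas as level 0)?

6

The longest chain under Idris Vargas runs Idris Vargas → Gita Ivanov → Phineas Lopez → Paz Eriksson → Amira Kowalski → Pavel Sato → Aoife Martin, which is 6 levels below Idris Vargas.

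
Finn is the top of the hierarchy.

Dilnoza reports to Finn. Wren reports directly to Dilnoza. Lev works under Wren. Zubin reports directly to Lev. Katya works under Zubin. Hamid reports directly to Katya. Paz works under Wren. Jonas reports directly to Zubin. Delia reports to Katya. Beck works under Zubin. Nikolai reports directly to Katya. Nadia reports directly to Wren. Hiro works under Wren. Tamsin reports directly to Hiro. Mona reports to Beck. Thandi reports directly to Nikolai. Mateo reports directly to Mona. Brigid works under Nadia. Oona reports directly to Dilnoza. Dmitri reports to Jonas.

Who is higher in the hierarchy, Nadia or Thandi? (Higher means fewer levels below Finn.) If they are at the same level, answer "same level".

Nadia is 3 levels below Finn; Thandi is 7. Nadia is higher.

Nadia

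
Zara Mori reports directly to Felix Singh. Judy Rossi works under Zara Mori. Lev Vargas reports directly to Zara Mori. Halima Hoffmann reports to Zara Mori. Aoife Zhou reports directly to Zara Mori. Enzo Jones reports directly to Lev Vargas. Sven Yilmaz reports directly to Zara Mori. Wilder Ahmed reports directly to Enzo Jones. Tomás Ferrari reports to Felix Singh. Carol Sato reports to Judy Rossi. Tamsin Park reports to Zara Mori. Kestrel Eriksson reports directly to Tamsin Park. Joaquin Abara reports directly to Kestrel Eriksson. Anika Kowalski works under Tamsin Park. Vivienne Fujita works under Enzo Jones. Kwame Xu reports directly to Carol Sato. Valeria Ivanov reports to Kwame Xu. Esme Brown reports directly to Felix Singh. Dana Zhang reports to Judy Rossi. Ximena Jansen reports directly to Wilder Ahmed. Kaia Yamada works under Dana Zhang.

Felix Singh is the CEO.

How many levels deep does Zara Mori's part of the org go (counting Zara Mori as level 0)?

4

The longest chain under Zara Mori runs Zara Mori → Lev Vargas → Enzo Jones → Wilder Ahmed → Ximena Jansen, which is 4 levels below Zara Mori.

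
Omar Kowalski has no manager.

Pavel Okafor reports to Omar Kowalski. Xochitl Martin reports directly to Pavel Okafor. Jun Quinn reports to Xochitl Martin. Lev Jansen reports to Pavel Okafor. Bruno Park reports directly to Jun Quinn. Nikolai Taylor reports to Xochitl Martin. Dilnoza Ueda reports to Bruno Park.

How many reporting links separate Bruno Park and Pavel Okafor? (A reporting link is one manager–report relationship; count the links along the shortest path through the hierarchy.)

Bruno Park is in Pavel Okafor's organization: the chain from Bruno Park up to Pavel Okafor is Bruno Park → Jun Quinn → Xochitl Martin → Pavel Okafor, which is 3 links.

3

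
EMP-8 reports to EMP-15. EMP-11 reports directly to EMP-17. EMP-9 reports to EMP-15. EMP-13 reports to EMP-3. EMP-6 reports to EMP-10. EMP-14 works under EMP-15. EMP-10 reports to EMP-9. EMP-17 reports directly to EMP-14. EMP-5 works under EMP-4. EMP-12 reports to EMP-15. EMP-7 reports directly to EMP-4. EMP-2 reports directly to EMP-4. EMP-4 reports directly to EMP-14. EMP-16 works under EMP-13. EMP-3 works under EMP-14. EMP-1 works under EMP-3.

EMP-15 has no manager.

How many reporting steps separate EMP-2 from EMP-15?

Chain from EMP-2 up to EMP-15: EMP-2 → EMP-4 → EMP-14 → EMP-15. That is 3 steps up, so EMP-2 is 3 levels below EMP-15.

3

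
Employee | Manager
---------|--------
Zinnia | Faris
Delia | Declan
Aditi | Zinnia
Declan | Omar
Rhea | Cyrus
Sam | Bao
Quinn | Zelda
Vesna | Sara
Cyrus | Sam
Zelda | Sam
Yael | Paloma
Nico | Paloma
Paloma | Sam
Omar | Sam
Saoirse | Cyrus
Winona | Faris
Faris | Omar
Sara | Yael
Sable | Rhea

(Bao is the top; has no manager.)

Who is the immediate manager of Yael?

Paloma

Yael reports directly to Paloma.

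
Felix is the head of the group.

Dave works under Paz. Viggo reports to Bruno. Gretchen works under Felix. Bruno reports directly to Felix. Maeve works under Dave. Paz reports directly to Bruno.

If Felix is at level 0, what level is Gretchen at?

1

Chain from Gretchen up to Felix: Gretchen → Felix. That is 1 step up, so Gretchen is 1 level below Felix.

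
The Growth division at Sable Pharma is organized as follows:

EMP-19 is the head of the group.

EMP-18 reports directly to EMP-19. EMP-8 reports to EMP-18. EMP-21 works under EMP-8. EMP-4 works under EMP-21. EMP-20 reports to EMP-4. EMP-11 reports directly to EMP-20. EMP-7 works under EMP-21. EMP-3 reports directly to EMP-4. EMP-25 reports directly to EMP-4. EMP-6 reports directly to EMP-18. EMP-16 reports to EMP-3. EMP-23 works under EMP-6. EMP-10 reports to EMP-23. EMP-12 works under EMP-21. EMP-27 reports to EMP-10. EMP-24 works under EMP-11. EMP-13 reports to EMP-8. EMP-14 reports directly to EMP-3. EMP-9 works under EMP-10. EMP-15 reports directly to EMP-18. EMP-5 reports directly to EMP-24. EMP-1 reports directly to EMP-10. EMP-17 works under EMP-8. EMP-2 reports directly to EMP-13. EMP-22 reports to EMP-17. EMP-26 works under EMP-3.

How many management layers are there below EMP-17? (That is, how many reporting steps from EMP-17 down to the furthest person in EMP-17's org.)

1

The longest chain under EMP-17 runs EMP-17 → EMP-22, which is 1 level below EMP-17.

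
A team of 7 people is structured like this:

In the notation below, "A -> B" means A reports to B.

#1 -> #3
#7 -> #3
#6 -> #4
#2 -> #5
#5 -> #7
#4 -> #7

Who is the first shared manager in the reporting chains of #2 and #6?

#7

#2's chain of managers is #5, #7, #3. #6's chain of managers is #4, #7, #3. The first manager that appears in both chains is #7.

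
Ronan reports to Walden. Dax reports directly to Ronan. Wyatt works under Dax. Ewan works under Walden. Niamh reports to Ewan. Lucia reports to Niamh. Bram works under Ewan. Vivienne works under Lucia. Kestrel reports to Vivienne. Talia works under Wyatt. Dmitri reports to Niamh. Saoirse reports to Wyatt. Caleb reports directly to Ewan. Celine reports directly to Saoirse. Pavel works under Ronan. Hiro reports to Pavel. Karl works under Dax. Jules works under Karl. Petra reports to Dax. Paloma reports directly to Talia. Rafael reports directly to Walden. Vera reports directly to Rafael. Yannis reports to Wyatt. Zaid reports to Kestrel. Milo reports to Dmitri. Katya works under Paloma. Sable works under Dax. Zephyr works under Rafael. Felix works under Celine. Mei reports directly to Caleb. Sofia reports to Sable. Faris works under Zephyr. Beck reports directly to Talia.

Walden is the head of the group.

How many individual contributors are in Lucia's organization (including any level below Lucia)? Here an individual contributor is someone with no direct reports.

The only person in Lucia's organization with no one reporting to them is Zaid. That is 1.

1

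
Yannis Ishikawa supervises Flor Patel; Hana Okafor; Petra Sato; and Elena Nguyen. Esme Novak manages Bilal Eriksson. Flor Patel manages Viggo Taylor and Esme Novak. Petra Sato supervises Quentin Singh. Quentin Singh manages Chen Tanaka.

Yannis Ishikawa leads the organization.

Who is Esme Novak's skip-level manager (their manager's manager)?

Esme Novak reports to Flor Patel, and Flor Patel reports to Yannis Ishikawa. So Esme Novak's skip-level manager is Yannis Ishikawa.

Yannis Ishikawa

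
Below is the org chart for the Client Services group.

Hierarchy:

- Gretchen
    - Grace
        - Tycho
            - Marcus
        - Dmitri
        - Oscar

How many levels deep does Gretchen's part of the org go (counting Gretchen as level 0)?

3

The longest chain under Gretchen runs Gretchen → Grace → Tycho → Marcus, which is 3 levels below Gretchen.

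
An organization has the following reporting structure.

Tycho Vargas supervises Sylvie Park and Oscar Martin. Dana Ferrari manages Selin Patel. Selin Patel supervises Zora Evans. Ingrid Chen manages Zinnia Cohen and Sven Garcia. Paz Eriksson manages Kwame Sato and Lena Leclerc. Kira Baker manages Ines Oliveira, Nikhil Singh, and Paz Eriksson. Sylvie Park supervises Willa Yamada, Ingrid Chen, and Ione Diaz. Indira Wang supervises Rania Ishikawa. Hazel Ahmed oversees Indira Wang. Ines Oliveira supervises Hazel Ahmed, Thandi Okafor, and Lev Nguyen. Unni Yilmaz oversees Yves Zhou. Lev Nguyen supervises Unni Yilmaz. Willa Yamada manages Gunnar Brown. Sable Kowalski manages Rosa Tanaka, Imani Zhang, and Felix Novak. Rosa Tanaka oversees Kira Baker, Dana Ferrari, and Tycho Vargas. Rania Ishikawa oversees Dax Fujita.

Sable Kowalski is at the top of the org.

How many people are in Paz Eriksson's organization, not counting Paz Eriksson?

2

Paz Eriksson directly manages Kwame Sato, Lena Leclerc. Kwame Sato has no reports. Lena Leclerc has no reports. So Paz Eriksson's organization is 2 direct reports plus everyone under them: 1 + 1 = 2.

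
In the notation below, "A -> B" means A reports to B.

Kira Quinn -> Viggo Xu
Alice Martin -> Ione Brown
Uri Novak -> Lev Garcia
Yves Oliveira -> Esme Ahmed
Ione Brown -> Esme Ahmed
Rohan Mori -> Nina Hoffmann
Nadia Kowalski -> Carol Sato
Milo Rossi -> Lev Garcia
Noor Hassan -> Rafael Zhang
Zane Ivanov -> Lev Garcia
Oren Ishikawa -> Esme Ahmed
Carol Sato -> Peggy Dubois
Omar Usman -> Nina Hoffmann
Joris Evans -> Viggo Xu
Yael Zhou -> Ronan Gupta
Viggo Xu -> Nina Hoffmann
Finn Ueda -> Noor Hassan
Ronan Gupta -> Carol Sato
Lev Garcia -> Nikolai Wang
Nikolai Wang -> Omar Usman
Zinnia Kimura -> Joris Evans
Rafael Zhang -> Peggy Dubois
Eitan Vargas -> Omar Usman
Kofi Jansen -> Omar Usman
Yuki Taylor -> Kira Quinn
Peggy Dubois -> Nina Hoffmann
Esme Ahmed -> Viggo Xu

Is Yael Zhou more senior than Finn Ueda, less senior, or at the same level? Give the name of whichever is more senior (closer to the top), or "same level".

same level

Both Yael Zhou and Finn Ueda are 4 levels below Nina Hoffmann.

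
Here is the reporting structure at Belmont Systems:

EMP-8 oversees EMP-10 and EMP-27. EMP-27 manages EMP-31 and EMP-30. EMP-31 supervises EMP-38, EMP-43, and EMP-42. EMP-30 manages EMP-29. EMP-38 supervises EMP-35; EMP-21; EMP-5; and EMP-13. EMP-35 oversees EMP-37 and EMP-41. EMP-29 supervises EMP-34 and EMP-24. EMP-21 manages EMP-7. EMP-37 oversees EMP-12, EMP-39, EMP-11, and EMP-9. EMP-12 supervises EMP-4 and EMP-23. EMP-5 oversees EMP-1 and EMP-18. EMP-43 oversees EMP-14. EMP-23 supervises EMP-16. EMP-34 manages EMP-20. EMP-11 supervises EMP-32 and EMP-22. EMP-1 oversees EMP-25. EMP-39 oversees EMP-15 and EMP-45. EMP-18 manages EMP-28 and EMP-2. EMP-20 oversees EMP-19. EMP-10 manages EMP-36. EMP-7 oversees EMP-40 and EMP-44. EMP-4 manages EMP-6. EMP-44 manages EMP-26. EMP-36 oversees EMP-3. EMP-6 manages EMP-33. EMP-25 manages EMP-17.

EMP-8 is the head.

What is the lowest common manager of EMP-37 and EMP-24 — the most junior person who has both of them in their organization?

EMP-37's chain of managers is EMP-35, EMP-38, EMP-31, EMP-27, EMP-8. EMP-24's chain of managers is EMP-29, EMP-30, EMP-27, EMP-8. The first manager that appears in both chains is EMP-27.

EMP-27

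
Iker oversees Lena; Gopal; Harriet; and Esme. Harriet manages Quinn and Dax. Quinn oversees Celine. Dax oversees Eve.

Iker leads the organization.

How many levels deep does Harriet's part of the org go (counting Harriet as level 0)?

The longest chain under Harriet runs Harriet → Dax → Eve, which is 2 levels below Harriet.

2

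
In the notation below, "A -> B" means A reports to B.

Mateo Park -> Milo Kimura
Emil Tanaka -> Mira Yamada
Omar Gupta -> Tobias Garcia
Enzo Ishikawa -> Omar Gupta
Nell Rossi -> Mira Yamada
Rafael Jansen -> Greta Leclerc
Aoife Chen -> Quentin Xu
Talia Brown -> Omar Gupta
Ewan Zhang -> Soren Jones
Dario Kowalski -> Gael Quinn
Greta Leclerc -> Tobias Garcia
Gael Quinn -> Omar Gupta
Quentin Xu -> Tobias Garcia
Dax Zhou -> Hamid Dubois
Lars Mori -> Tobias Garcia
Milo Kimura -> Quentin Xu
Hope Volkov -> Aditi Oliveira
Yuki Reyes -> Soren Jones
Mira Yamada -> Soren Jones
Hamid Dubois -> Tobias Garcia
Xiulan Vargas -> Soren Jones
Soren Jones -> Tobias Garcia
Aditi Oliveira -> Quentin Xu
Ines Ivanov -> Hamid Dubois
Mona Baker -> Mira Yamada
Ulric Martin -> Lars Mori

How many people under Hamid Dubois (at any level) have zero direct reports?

The people in Hamid Dubois's organization with no one reporting to them are Dax Zhou, Ines Ivanov. That is 2.

2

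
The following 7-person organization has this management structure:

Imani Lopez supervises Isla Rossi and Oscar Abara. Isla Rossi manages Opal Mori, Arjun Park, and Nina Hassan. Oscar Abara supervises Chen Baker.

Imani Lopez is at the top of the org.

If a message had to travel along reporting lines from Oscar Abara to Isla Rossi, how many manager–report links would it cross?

2

Oscar Abara is 1 level below Imani Lopez, and Isla Rossi is 1 level below Imani Lopez (their lowest common manager). The shortest path runs up from Oscar Abara to Imani Lopez and back down to Isla Rossi: 1 + 1 = 2 links.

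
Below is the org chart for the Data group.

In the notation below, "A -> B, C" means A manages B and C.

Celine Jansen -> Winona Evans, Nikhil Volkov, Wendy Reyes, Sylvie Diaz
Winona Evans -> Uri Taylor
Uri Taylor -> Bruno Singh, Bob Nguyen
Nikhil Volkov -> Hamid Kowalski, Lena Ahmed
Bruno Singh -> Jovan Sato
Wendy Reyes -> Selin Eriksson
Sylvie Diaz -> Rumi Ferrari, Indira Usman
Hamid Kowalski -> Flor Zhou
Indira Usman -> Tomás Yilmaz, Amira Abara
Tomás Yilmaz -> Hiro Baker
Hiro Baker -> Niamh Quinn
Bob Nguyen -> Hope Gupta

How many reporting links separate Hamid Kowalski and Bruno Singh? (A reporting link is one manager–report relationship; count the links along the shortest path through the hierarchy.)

Hamid Kowalski is 2 levels below Celine Jansen, and Bruno Singh is 3 levels below Celine Jansen (their lowest common manager). The shortest path runs up from Hamid Kowalski to Celine Jansen and back down to Bruno Singh: 2 + 3 = 5 links.

5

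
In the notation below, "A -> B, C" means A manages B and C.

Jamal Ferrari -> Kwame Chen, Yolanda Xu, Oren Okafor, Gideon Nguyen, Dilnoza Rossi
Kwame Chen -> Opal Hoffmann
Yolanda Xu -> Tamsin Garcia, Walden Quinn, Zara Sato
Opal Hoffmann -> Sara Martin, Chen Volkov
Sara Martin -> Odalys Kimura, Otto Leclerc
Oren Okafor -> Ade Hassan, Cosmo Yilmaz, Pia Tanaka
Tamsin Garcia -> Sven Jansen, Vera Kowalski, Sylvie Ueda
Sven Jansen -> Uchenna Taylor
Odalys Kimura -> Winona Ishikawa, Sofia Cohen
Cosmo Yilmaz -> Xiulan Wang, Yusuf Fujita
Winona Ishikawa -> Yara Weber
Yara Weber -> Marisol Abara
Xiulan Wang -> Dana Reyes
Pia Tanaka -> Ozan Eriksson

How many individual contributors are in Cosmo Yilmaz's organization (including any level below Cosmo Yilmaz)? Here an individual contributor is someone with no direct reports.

The people in Cosmo Yilmaz's organization with no one reporting to them are Yusuf Fujita, Dana Reyes. That is 2.

2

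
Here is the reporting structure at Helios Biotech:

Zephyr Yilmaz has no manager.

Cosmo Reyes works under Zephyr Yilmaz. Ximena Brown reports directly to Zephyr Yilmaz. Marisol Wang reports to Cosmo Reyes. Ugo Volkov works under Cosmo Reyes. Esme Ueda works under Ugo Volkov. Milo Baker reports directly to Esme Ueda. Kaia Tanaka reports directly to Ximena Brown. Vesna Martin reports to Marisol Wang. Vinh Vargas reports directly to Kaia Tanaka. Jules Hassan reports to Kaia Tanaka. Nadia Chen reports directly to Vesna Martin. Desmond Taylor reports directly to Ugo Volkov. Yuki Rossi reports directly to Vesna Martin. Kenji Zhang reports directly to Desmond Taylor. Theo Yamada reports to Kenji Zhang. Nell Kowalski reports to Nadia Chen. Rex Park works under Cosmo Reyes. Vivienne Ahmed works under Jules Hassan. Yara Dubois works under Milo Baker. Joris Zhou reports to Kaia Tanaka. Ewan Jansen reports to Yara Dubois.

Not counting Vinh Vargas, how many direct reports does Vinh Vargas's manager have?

Vinh Vargas reports to Kaia Tanaka. Kaia Tanaka's other direct reports are Jules Hassan, Joris Zhou — 2 peers.

2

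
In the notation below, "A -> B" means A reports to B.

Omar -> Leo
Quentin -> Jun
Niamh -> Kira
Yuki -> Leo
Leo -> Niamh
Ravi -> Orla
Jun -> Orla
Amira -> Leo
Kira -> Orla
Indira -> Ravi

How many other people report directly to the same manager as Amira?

2

Amira reports to Leo. Leo's other direct reports are Yuki, Omar — 2 peers.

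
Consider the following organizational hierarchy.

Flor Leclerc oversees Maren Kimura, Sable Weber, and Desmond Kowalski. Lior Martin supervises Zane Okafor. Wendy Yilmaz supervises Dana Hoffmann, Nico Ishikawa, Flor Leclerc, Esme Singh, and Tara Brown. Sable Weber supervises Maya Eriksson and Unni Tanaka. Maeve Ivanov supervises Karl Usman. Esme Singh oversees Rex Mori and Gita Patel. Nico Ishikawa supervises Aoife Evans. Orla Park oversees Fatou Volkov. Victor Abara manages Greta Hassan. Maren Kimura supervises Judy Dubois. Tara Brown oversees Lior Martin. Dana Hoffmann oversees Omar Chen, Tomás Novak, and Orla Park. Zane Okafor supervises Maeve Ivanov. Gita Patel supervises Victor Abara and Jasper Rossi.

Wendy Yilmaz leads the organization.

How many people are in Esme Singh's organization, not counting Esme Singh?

5

Esme Singh directly manages Gita Patel, Rex Mori. Under Gita Patel: Jasper Rossi, Victor Abara, Greta Hassan (3). Rex Mori has no reports. So Esme Singh's organization is 2 direct reports plus everyone under them: 4 + 1 = 5.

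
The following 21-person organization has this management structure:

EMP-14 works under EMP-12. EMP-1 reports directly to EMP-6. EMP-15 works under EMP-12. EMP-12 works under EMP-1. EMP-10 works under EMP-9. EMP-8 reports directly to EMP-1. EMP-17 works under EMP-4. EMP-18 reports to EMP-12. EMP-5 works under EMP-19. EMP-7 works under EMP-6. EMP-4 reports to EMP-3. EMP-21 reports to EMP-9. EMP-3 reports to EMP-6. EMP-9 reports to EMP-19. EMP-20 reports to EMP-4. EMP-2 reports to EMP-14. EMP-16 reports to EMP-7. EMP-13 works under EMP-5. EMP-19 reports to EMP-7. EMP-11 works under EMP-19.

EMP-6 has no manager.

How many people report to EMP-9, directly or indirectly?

2

EMP-9 directly manages EMP-21, EMP-10. EMP-21 has no reports. EMP-10 has no reports. So EMP-9's organization is 2 direct reports plus everyone under them: 1 + 1 = 2.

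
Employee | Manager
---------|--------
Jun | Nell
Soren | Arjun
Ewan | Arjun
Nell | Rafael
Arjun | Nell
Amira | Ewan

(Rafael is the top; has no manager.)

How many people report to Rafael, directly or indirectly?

6

Rafael directly manages Nell. Under Nell: Jun, Arjun, Soren, Ewan, Amira (5). That's 6 in total.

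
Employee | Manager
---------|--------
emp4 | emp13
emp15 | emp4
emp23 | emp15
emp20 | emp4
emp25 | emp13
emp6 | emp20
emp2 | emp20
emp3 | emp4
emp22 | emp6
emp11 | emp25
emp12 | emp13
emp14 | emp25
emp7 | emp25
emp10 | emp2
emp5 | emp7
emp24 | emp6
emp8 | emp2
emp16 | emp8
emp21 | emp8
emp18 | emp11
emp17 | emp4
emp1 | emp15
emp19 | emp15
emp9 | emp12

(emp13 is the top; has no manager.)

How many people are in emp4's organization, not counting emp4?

15

emp4 directly manages emp15, emp20, emp3, emp17. Under emp15: emp19, emp1, emp23 (3). Under emp20: emp2, emp8, emp21, emp16, emp10, emp6, emp24, emp22 (8). emp3 has no reports. emp17 has no reports. So emp4's organization is 4 direct reports plus everyone under them: 4 + 9 + 1 + 1 = 15.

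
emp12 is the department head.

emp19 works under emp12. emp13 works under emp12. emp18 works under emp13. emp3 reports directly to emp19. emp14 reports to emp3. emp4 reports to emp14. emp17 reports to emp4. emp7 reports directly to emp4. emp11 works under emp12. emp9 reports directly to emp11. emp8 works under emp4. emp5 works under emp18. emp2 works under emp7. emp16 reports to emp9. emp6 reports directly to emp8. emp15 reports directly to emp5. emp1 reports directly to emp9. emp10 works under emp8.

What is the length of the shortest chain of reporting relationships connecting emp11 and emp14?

emp11 is 1 level below emp12, and emp14 is 3 levels below emp12 (their lowest common manager). The shortest path runs up from emp11 to emp12 and back down to emp14: 1 + 3 = 4 links.

4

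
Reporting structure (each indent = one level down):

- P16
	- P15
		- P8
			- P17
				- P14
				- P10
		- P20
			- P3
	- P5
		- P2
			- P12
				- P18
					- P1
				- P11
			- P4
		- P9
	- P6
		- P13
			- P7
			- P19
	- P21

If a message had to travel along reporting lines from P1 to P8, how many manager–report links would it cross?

P1 is 5 levels below P16, and P8 is 2 levels below P16 (their lowest common manager). The shortest path runs up from P1 to P16 and back down to P8: 5 + 2 = 7 links.

7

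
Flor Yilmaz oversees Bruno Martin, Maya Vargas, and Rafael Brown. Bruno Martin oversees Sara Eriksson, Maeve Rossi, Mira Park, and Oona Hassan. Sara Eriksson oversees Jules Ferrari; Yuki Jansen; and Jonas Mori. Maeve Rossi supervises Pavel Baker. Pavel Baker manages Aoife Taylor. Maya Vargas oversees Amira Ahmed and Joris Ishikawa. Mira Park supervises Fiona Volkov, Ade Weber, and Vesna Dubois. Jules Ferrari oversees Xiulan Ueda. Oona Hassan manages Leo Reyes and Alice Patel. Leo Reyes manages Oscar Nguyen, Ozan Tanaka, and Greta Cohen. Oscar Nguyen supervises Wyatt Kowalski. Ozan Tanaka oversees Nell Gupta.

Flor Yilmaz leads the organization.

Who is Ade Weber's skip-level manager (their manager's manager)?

Ade Weber reports to Mira Park, and Mira Park reports to Bruno Martin. So Ade Weber's skip-level manager is Bruno Martin.

Bruno Martin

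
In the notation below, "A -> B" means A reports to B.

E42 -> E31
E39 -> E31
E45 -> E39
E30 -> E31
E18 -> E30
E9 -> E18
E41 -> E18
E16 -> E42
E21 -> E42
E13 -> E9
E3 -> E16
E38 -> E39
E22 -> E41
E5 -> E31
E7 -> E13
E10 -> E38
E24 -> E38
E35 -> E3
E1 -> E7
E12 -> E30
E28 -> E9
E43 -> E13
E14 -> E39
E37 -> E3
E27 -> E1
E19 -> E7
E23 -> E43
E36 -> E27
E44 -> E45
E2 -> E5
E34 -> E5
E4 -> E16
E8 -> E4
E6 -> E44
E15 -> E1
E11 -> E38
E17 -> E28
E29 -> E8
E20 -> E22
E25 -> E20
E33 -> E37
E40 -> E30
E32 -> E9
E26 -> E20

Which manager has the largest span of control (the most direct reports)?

Direct-report counts: E31 has 4; E5 has 2; E30 has 3; E18 has 2; E41 has 1; E22 has 1; E20 has 2; E9 has 3; E28 has 1; E13 has 2; E43 has 1; E7 has 2; E1 has 2; E27 has 1; E39 has 3; E38 has 3; E45 has 1; E44 has 1; E42 has 2; E16 has 2; E4 has 1; E8 has 1; E3 has 2; E37 has 1. The largest is 4, held by E31.

E31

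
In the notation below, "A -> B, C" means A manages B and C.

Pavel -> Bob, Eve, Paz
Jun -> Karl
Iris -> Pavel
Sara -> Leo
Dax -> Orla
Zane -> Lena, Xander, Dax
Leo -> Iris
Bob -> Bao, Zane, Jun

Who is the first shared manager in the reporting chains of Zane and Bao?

Zane's chain of managers is Bob, Pavel, Iris, Leo, Sara. Bao's chain of managers is Bob, Pavel, Iris, Leo, Sara. The first manager that appears in both chains is Bob.

Bob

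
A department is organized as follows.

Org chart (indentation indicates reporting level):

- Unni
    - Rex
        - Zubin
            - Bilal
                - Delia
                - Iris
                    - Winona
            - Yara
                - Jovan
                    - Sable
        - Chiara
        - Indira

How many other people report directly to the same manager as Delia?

1

Delia reports to Bilal. Bilal's other direct reports are Iris — 1 peer.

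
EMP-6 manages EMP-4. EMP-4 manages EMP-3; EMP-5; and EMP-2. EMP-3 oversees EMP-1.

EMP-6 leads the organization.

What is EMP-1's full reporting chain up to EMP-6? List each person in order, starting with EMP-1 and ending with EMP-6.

EMP-1 reports to EMP-3. EMP-3 reports to EMP-4. EMP-4 reports to EMP-6. EMP-6 is at the top.

EMP-1 -> EMP-3 -> EMP-4 -> EMP-6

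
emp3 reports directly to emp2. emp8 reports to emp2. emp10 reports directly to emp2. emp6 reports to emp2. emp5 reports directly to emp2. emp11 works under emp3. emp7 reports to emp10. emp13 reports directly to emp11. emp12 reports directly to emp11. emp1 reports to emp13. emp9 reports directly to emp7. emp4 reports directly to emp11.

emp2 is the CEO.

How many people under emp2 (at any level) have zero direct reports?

7

The people in emp2's organization with no one reporting to them are emp5, emp6, emp9, emp8, emp4, emp12, emp1. That is 7.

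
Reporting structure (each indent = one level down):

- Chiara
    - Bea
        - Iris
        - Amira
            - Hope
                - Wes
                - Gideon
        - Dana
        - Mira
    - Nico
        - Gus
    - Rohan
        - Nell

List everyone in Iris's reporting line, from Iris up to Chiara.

Iris reports to Bea. Bea reports to Chiara. Chiara is at the top.

Iris -> Bea -> Chiara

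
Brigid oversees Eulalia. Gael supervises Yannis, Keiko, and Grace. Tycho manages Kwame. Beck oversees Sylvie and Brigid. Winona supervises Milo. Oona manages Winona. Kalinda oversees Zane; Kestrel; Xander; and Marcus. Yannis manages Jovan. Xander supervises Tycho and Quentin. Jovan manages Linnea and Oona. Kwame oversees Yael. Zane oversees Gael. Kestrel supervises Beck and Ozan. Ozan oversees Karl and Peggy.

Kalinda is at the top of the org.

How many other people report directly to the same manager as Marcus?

Marcus reports to Kalinda. Kalinda's other direct reports are Zane, Kestrel, Xander — 3 peers.

3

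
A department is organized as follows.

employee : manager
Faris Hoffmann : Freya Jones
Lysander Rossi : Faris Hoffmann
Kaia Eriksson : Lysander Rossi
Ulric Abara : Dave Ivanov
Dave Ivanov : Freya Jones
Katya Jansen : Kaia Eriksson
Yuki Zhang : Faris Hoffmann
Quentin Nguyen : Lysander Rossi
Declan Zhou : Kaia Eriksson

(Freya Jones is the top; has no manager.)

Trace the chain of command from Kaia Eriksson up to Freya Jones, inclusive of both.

Kaia Eriksson -> Lysander Rossi -> Faris Hoffmann -> Freya Jones

Kaia Eriksson reports to Lysander Rossi. Lysander Rossi reports to Faris Hoffmann. Faris Hoffmann reports to Freya Jones. Freya Jones is at the top.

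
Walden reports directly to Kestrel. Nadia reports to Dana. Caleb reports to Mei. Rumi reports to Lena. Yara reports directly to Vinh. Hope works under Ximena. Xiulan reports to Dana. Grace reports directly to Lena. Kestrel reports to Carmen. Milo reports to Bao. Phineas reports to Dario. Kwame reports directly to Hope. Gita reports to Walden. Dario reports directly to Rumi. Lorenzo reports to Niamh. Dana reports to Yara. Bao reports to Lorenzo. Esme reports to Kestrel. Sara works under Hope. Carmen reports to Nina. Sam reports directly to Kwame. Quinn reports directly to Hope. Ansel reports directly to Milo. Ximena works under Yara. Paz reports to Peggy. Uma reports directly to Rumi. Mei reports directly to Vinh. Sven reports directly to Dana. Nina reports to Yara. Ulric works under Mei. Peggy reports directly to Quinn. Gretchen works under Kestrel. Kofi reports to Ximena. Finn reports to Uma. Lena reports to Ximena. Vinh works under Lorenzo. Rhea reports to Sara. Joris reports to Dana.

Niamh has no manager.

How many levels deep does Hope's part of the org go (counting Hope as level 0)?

The longest chain under Hope runs Hope → Quinn → Peggy → Paz, which is 3 levels below Hope.

3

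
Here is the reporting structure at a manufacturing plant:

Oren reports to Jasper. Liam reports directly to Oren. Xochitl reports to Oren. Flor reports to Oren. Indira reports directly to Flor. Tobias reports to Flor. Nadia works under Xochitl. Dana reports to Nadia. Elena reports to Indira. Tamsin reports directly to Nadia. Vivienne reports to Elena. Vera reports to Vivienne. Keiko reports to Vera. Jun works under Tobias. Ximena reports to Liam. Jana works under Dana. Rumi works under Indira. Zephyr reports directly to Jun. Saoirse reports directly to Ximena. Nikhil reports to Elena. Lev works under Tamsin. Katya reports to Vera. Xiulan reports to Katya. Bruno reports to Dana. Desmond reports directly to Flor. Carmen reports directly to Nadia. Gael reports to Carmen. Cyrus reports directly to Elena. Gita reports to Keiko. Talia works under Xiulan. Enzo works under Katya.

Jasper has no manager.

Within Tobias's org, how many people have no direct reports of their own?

The only person in Tobias's organization with no one reporting to them is Zephyr. That is 1.

1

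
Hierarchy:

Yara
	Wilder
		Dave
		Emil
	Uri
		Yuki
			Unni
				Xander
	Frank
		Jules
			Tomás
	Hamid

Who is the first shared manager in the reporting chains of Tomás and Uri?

Tomás's chain of managers is Jules, Frank, Yara. Uri's chain of managers is Yara. The first manager that appears in both chains is Yara.

Yara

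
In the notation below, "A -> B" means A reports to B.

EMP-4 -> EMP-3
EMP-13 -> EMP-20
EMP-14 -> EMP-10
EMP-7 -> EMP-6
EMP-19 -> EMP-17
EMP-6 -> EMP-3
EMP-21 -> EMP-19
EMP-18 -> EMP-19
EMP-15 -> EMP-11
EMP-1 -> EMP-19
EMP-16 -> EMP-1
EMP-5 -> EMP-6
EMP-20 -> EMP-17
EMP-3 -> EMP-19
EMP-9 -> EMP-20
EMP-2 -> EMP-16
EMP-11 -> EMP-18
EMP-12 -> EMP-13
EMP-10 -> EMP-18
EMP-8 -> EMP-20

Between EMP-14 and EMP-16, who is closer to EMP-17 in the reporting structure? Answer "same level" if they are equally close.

EMP-14 is 4 levels below EMP-17; EMP-16 is 3. EMP-16 is higher.

EMP-16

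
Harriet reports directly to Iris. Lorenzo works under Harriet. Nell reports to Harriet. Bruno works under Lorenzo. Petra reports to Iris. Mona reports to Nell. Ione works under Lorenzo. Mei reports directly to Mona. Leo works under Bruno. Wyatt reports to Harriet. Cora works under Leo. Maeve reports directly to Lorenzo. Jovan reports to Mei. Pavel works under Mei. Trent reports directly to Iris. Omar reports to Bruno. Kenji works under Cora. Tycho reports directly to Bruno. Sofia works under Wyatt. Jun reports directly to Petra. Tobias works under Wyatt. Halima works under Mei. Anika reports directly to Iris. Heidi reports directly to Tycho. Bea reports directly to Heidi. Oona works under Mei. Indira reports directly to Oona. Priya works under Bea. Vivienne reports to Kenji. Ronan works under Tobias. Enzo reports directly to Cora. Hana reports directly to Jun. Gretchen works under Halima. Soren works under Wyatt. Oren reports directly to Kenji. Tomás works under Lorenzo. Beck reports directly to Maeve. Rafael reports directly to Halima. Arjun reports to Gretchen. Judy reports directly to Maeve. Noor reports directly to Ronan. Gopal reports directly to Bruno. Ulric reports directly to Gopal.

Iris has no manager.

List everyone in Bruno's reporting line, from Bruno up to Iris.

Bruno -> Lorenzo -> Harriet -> Iris

Bruno reports to Lorenzo. Lorenzo reports to Harriet. Harriet reports to Iris. Iris is at the top.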